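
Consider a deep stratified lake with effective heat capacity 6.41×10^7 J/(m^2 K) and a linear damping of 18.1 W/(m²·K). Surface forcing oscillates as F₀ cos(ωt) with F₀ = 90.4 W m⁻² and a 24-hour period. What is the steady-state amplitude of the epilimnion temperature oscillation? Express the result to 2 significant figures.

Areal heat capacity C = 6.41×10^7 J/(m^2 K) (given).
Angular frequency ω = 2π / T = 2π / 86400 s = 7.27×10^-5 s⁻¹.
√((Cω)² + λ²) = √((4660)² + 18.1²) = 4660 W/(m²·K).
Amplitude A = F₀ / √((Cω)²+λ²) = 90.4 / 4660 = 0.0194 K.

0.019 K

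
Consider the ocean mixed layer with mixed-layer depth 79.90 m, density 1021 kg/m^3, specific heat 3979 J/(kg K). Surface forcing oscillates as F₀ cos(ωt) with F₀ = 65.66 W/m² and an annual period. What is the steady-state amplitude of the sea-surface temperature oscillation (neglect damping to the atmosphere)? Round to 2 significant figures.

Areal heat capacity C = ρ c_p D = 1021 × 3979 × 79.90 = 3.25×10^8 J/(m²·K).
Angular frequency ω = 2π / T = 2π / 3.15×10^7 s = 1.99×10^-7 s⁻¹.
Cω = 3.25×10^8 × 1.99×10^-7 = 64.7 W/(m²·K).
Amplitude A = F₀ / (Cω) = 65.66 / 64.7 = 1.02 K.

1.0 K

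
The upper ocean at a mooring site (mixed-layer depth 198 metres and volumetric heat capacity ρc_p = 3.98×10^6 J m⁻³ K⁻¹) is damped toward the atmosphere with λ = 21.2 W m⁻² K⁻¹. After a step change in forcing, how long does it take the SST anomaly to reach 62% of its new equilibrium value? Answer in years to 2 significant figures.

Areal heat capacity C = ρc_p × D = 3.98×10^6 × 198 = 7.88×10^8 J m⁻² K⁻¹.
τ = C / λ = 7.88×10^8 / 21.2 = 3.72×10^7 s.
Fraction reached: 1 − e^(−t/τ) = 0.62 ⇒ t = −τ ln(1 − 0.62) = τ × 0.968.
t = 3.60×10^7 s = 1.14 years.

1.1 years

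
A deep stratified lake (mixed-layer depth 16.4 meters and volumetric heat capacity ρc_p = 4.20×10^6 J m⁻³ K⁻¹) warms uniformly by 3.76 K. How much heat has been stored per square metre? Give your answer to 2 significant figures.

2.6×10^8

Areal heat capacity C = ρc_p × D = 4.20×10^6 × 16.4 = 6.89×10^7 J/(m²·K).
ΔQ = C ΔT = 6.89×10^7 × 3.76 = 2.59×10^8 J/m².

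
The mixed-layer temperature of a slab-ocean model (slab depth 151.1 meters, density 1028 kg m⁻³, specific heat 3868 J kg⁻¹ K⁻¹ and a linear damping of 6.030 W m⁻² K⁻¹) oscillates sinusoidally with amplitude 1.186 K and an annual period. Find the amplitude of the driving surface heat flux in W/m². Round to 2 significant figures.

140

Areal heat capacity C = ρ c_p D = 1028 × 3868 × 151.1 = 6.01×10^8 J/(m^2 K).
ω = 2π / 3.15×10^7 s = 1.99×10^-7 s⁻¹.
√((Cω)² + λ²) = √((120)² + 6.030²) = 120 W/(m²·K).
F₀ = A × √((Cω)²+λ²) = 1.186 × 120 = 142 W/m².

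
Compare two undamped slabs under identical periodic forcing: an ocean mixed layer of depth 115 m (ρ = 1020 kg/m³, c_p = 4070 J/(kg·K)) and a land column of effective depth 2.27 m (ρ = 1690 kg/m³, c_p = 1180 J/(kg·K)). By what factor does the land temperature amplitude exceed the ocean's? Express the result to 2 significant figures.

C_ocean = 1020 × 4070 × 115 = 4.77×10^8 J/(m²·K).
C_land = 1690 × 1180 × 2.27 = 4.53×10^6 J/(m²·K).
Undamped amplitude ∝ 1/C, so A_land/A_ocean = C_ocean/C_land = 105.

110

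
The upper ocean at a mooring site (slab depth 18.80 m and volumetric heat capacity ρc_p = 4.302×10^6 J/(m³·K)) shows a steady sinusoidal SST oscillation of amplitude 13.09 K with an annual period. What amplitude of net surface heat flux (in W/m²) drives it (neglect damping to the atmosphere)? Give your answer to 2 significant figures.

210

Areal heat capacity C = ρc_p × D = 4.302×10^6 × 18.80 = 8.09×10^7 J/(m^2 K).
ω = 2π / 3.15×10^7 s = 1.99×10^-7 s⁻¹.
Cω = 8.09×10^7 × 1.99×10^-7 = 16.1 W/(m²·K).
F₀ = A × Cω = 13.09 × 16.1 = 211 W/m².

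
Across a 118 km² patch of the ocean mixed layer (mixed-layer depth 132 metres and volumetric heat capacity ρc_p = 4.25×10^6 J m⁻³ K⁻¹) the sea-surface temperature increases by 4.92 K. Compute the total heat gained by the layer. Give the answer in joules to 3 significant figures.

3.26×10^17 J

Areal heat capacity C = ρc_p × D = 4.25×10^6 × 132 = 5.61×10^8 J m⁻² K⁻¹.
Heat per unit area: q = C ΔT = 5.61×10^8 × 4.92 = 2.76×10^9 J/m².
Total heat: Q = q × A = 2.76×10^9 × (118 × 10⁶ m²) = 3.26×10^17 J.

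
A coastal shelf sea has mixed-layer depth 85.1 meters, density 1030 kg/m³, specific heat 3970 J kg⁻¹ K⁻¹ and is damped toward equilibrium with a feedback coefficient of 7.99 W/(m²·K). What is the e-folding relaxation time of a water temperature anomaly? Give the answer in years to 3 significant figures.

Areal heat capacity C = ρ c_p D = 1030 × 3970 × 85.1 = 3.48×10^8 J m⁻² K⁻¹.
Relaxation time τ = C / λ = 3.48×10^8 / 7.99 = 4.36×10^7 s.
In years: 4.36×10^7 s / (3.156×10^7 s/year) = 1.38 years.

1.38 years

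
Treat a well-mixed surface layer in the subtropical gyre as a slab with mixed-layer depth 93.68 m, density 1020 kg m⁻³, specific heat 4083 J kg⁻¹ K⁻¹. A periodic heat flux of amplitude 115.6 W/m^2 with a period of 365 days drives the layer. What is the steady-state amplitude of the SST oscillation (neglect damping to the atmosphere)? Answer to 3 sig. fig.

Areal heat capacity C = ρ c_p D = 1020 × 4083 × 93.68 = 3.90×10^8 J/(m²·K).
Angular frequency ω = 2π / T = 2π / 3.15×10^7 s = 1.99×10^-7 s⁻¹.
Cω = 3.90×10^8 × 1.99×10^-7 = 77.7 W/(m²·K).
Amplitude A = F₀ / (Cω) = 115.6 / 77.7 = 1.49 K.

1.49 K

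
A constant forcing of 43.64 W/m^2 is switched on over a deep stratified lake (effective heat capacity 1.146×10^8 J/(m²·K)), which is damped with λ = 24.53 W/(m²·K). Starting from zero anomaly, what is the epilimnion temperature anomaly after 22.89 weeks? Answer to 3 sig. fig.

1.69 K

Areal heat capacity C = 1.146×10^8 J/(m²·K) (given).
τ = C / λ = 1.15×10^8 / 24.53 = 4.67×10^6 s.
Equilibrium anomaly ΔT_eq = F / λ = 43.64 / 24.53 = 1.78 K.
t = 22.89 weeks = 1.38×10^7 s, so t/τ = 2.96.
ΔT(t) = ΔT_eq (1 − e^(−t/τ)) = 1.78 × (1 − e^−2.96) = 1.69 K.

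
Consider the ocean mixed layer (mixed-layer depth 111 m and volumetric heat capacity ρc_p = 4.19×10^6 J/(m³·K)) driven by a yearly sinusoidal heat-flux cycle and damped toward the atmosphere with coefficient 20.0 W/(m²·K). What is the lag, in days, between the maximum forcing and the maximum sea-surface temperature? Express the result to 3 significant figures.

78.9 days

Areal heat capacity C = ρc_p × D = 4.19×10^6 × 111 = 4.65×10^8 J/(m^2 K).
ω = 2π / 3.15×10^7 s = 1.99×10^-7 s⁻¹.
Phase lag φ = arctan(Cω/λ) = arctan(92.7/20.0) = 1.36 rad.
Time lag = φ / ω = 1.36 / 1.99×10^-7 = 6.82×10^6 s = 78.9 days.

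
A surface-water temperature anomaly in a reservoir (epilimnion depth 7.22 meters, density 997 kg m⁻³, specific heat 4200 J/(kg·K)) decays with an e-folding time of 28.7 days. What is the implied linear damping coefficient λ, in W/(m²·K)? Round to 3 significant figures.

12.2

Areal heat capacity C = ρ c_p D = 997 × 4200 × 7.22 = 3.02×10^7 J/(m²·K).
τ = 28.7 days = 2.48×10^6 s.
λ = C / τ = 3.02×10^7 / 2.48×10^6 = 12.2 W/(m²·K).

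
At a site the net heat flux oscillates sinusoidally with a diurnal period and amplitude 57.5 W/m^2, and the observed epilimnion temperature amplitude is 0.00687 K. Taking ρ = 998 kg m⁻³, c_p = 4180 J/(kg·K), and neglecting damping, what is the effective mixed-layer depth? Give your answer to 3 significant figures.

27.6 m

ω = 2π / 86400 s = 7.27×10^-5 s⁻¹.
Required C = F₀ / (A ω) = 57.5 / (0.00687 × 7.27×10^-5) = 1.15×10^8 J/(m²·K).
D = C / (ρ c_p) = 1.15×10^8 / (998 × 4180) = 27.6 m.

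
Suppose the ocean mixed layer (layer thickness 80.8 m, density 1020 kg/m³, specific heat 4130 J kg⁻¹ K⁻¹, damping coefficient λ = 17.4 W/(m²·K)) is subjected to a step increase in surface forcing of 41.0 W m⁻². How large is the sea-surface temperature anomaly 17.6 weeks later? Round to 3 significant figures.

Areal heat capacity C = ρ c_p D = 1020 × 4130 × 80.8 = 3.40×10^8 J m⁻² K⁻¹.
τ = C / λ = 3.40×10^8 / 17.4 = 1.96×10^7 s.
Equilibrium anomaly ΔT_eq = F / λ = 41.0 / 17.4 = 2.36 K.
t = 17.6 weeks = 1.06×10^7 s, so t/τ = 0.544.
ΔT(t) = ΔT_eq (1 − e^(−t/τ)) = 2.36 × (1 − e^−0.544) = 0.989 K.

0.989 K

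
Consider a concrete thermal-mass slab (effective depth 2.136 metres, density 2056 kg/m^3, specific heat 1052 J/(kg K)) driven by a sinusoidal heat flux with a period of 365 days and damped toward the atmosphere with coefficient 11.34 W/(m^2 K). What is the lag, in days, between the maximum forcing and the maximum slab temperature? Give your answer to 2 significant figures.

4.7 days

Areal heat capacity C = ρ c_p D = 2056 × 1052 × 2.136 = 4.62×10^6 J/(m²·K).
ω = 2π / 3.15×10^7 s = 1.99×10^-7 s⁻¹.
Phase lag φ = arctan(Cω/λ) = arctan(0.920/11.34) = 0.0810 rad.
Time lag = φ / ω = 0.0810 / 1.99×10^-7 = 4.07×10^5 s = 4.71 days.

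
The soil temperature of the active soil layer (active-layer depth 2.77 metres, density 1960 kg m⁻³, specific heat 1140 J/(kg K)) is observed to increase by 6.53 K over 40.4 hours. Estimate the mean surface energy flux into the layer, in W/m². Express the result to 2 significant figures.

280

Areal heat capacity C = ρ c_p D = 1960 × 1140 × 2.77 = 6.19×10^6 J/(m²·K).
Required heat per unit area: Q = C ΔT = 6.19×10^6 × 6.53 = 4.04×10^7 J/m².
Flux F = Q / Δt = 4.04×10^7 / 1.45×10^5 s = 278 W/m².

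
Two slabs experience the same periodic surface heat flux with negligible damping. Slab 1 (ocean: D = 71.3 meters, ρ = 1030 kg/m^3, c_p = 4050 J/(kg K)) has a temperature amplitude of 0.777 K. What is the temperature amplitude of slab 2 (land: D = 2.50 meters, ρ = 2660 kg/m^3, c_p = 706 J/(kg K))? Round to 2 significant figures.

C_ocean = 2.97×10^8 J/(m²·K); C_land = 4.69×10^6 J/(m²·K).
A ∝ 1/C ⇒ A_land = A_ocean × C_ocean/C_land = 0.777 × 63.4 = 49.2 K.

49 K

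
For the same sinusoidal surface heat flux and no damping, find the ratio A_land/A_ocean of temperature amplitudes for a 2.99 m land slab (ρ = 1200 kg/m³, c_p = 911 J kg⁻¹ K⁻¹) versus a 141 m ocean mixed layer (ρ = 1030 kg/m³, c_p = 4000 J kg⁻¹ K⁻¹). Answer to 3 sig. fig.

C_ocean = 1030 × 4000 × 141 = 5.81×10^8 J/(m²·K).
C_land = 1200 × 911 × 2.99 = 3.27×10^6 J/(m²·K).
Undamped amplitude ∝ 1/C, so A_land/A_ocean = C_ocean/C_land = 178.

178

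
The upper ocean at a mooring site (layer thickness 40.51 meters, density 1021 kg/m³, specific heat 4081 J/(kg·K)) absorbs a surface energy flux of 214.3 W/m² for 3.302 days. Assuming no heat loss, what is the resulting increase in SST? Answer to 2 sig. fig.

0.36 K

Areal heat capacity C = ρ c_p D = 1021 × 4081 × 40.51 = 1.69×10^8 J m⁻² K⁻¹.
Net heat input Q = F Δt = 214.3 × (3.302 days × 86400 s/day) = 6.11×10^7 J/m².
ΔT = Q / C = 6.11×10^7 / 1.69×10^8 = 0.362 K.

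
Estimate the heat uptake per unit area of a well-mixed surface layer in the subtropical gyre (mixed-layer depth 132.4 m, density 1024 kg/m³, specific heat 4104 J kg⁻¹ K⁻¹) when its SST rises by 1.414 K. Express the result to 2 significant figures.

7.9×10^8

Areal heat capacity C = ρ c_p D = 1024 × 4104 × 132.4 = 5.56×10^8 J/(m^2 K).
ΔQ = C ΔT = 5.56×10^8 × 1.414 = 7.87×10^8 J/m².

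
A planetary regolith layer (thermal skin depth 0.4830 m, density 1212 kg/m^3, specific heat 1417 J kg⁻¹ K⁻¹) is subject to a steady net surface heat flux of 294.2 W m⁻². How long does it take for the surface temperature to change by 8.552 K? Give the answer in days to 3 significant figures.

0.279 days

Areal heat capacity C = ρ c_p D = 1212 × 1417 × 0.4830 = 8.30×10^5 J m⁻² K⁻¹.
Time required: Δt = C ΔT / F = 8.30×10^5 × 8.552 / 294.2 = 24100 s.
In days: 24100 s / (86400 s/day) = 0.279 days.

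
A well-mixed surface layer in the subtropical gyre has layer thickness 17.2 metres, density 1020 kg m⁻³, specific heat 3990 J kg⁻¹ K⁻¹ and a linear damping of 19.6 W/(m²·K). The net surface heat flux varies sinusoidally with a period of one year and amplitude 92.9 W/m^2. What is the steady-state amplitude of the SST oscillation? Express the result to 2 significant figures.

3.9 K

Areal heat capacity C = ρ c_p D = 1020 × 3990 × 17.2 = 7.00×10^7 J/(m^2 K).
Angular frequency ω = 2π / T = 2π / 3.15×10^7 s = 1.99×10^-7 s⁻¹.
√((Cω)² + λ²) = √((13.9)² + 19.6²) = 24.1 W/(m²·K).
Amplitude A = F₀ / √((Cω)²+λ²) = 92.9 / 24.1 = 3.86 K.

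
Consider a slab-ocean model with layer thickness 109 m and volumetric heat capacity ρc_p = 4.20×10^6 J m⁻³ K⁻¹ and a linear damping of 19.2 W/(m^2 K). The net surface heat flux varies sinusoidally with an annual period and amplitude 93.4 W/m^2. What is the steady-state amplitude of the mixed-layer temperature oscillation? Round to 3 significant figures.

1.00 K

Areal heat capacity C = ρc_p × D = 4.20×10^6 × 109 = 4.58×10^8 J/(m^2 K).
Angular frequency ω = 2π / T = 2π / 3.15×10^7 s = 1.99×10^-7 s⁻¹.
√((Cω)² + λ²) = √((91.2)² + 19.2²) = 93.2 W/(m²·K).
Amplitude A = F₀ / √((Cω)²+λ²) = 93.4 / 93.2 = 1.00 K.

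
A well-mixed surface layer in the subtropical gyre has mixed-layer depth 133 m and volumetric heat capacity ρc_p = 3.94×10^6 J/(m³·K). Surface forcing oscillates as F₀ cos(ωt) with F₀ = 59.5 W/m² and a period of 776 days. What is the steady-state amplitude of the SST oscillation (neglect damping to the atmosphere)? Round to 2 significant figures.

Areal heat capacity C = ρc_p × D = 3.94×10^6 × 133 = 5.24×10^8 J/(m^2 K).
Angular frequency ω = 2π / T = 2π / 6.70×10^7 s = 9.37×10^-8 s⁻¹.
Cω = 5.24×10^8 × 9.37×10^-8 = 49.1 W/(m²·K).
Amplitude A = F₀ / (Cω) = 59.5 / 49.1 = 1.21 K.

1.2 K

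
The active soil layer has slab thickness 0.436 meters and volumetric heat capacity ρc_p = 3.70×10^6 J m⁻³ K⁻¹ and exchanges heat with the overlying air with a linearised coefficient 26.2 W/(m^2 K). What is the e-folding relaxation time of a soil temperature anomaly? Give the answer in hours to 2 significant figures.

Areal heat capacity C = ρc_p × D = 3.70×10^6 × 0.436 = 1.61×10^6 J m⁻² K⁻¹.
Relaxation time τ = C / λ = 1.61×10^6 / 26.2 = 61600 s.
In hours: 61600 s / (3600 s/hour) = 17.1 hours.

17 hours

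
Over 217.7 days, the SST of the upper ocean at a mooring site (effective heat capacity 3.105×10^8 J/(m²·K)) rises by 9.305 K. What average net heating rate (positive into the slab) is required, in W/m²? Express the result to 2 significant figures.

Areal heat capacity C = 3.105×10^8 J/(m²·K) (given).
Required heat per unit area: Q = C ΔT = 3.10×10^8 × 9.305 = 2.89×10^9 J/m².
Flux F = Q / Δt = 2.89×10^9 / 1.88×10^7 s = 154 W/m².

150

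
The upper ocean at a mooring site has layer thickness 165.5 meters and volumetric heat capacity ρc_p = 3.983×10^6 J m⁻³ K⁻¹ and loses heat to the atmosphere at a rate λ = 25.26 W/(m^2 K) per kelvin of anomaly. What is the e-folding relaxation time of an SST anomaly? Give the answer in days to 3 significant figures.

302 days

Areal heat capacity C = ρc_p × D = 3.983×10^6 × 165.5 = 6.59×10^8 J/(m^2 K).
Relaxation time τ = C / λ = 6.59×10^8 / 25.26 = 2.61×10^7 s.
In days: 2.61×10^7 s / (86400 s/day) = 302 days.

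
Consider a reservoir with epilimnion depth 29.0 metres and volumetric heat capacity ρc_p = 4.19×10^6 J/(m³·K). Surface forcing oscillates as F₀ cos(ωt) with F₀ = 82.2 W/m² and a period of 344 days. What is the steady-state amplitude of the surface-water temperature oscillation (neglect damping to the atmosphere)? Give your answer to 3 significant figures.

3.20 K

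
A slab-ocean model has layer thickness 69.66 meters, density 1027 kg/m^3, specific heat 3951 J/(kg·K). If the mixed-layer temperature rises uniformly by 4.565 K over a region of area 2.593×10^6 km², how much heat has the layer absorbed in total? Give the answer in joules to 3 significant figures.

Areal heat capacity C = ρ c_p D = 1027 × 3951 × 69.66 = 2.83×10^8 J/(m²·K).
Heat per unit area: q = C ΔT = 2.83×10^8 × 4.565 = 1.29×10^9 J/m².
Total heat: Q = q × A = 1.29×10^9 × (2.593×10^6 × 10⁶ m²) = 3.35×10^21 J.

3.35×10^21 J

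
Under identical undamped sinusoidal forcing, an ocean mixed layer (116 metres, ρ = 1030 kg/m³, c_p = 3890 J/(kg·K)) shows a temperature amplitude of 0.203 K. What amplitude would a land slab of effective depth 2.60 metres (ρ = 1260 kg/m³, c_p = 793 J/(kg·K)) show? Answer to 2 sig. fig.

C_ocean = 4.65×10^8 J/(m²·K); C_land = 2.60×10^6 J/(m²·K).
A ∝ 1/C ⇒ A_land = A_ocean × C_ocean/C_land = 0.203 × 179 = 36.3 K.

36 K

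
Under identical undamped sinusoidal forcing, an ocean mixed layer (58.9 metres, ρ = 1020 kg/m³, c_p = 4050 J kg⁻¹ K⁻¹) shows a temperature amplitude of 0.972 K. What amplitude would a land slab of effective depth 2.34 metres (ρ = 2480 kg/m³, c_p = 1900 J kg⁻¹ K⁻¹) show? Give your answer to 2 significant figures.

C_ocean = 2.43×10^8 J/(m²·K); C_land = 1.10×10^7 J/(m²·K).
A ∝ 1/C ⇒ A_land = A_ocean × C_ocean/C_land = 0.972 × 22.1 = 21.4 K.

21 K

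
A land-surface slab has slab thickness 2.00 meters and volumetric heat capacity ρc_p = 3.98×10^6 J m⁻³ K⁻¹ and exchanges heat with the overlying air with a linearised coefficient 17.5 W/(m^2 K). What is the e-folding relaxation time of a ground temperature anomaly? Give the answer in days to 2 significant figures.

5.3 days

Areal heat capacity C = ρc_p × D = 3.98×10^6 × 2.00 = 7.96×10^6 J m⁻² K⁻¹.
Relaxation time τ = C / λ = 7.96×10^6 / 17.5 = 4.55×10^5 s.
In days: 4.55×10^5 s / (86400 s/day) = 5.26 days.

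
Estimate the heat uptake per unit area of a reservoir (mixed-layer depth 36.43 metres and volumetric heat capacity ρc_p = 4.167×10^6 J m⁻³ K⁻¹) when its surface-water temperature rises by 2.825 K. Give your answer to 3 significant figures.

Areal heat capacity C = ρc_p × D = 4.167×10^6 × 36.43 = 1.52×10^8 J/(m²·K).
ΔQ = C ΔT = 1.52×10^8 × 2.825 = 4.29×10^8 J/m².

4.29×10^8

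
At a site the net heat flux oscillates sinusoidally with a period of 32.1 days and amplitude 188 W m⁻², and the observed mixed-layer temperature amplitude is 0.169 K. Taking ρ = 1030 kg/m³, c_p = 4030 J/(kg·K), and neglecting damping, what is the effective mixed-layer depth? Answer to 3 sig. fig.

ω = 2π / 2.77×10^6 s = 2.27×10^-6 s⁻¹.
Required C = F₀ / (A ω) = 188 / (0.169 × 2.27×10^-6) = 4.91×10^8 J/(m²·K).
D = C / (ρ c_p) = 4.91×10^8 / (1030 × 4030) = 118 m.

118 m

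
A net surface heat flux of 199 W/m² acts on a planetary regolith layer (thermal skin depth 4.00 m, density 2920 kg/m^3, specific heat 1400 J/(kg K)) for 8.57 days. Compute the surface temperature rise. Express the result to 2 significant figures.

Areal heat capacity C = ρ c_p D = 2920 × 1400 × 4.00 = 1.64×10^7 J m⁻² K⁻¹.
Net heat input Q = F Δt = 199 × (8.57 days × 86400 s/day) = 1.47×10^8 J/m².
ΔT = Q / C = 1.47×10^8 / 1.64×10^7 = 9.01 K.

9.0 K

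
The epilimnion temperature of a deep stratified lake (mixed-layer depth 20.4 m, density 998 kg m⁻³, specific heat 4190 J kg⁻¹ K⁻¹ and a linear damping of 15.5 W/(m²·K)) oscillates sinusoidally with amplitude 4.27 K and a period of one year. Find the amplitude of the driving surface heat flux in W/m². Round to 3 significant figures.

Areal heat capacity C = ρ c_p D = 998 × 4190 × 20.4 = 8.53×10^7 J/(m^2 K).
ω = 2π / 3.15×10^7 s = 1.99×10^-7 s⁻¹.
√((Cω)² + λ²) = √((17.0)² + 15.5²) = 23.0 W/(m²·K).
F₀ = A × √((Cω)²+λ²) = 4.27 × 23.0 = 98.2 W/m².

98.2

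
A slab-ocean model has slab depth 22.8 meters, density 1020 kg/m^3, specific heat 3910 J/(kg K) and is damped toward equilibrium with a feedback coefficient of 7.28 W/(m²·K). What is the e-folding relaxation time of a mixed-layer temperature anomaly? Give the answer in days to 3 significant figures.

Areal heat capacity C = ρ c_p D = 1020 × 3910 × 22.8 = 9.09×10^7 J m⁻² K⁻¹.
Relaxation time τ = C / λ = 9.09×10^7 / 7.28 = 1.25×10^7 s.
In days: 1.25×10^7 s / (86400 s/day) = 145 days.

145 days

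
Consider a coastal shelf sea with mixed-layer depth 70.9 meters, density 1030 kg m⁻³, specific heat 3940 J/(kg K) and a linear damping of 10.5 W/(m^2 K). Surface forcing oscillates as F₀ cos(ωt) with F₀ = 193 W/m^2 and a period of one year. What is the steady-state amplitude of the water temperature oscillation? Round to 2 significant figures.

3.3 K

Areal heat capacity C = ρ c_p D = 1030 × 3940 × 70.9 = 2.88×10^8 J/(m²·K).
Angular frequency ω = 2π / T = 2π / 3.15×10^7 s = 1.99×10^-7 s⁻¹.
√((Cω)² + λ²) = √((57.3)² + 10.5²) = 58.3 W/(m²·K).
Amplitude A = F₀ / √((Cω)²+λ²) = 193 / 58.3 = 3.31 K.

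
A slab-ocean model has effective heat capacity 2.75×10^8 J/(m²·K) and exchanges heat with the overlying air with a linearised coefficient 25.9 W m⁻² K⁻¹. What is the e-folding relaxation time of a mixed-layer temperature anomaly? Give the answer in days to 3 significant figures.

123 days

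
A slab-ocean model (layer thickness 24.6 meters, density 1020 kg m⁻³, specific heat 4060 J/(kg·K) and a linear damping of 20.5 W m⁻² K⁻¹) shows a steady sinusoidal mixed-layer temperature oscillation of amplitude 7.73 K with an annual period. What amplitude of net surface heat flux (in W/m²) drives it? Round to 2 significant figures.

Areal heat capacity C = ρ c_p D = 1020 × 4060 × 24.6 = 1.02×10^8 J/(m^2 K).
ω = 2π / 3.15×10^7 s = 1.99×10^-7 s⁻¹.
√((Cω)² + λ²) = √((20.3)² + 20.5²) = 28.8 W/(m²·K).
F₀ = A × √((Cω)²+λ²) = 7.73 × 28.8 = 223 W/m².

220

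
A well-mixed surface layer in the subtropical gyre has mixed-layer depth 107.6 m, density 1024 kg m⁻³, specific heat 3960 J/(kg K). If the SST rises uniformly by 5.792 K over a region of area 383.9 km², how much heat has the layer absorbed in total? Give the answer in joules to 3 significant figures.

Areal heat capacity C = ρ c_p D = 1024 × 3960 × 107.6 = 4.36×10^8 J m⁻² K⁻¹.
Heat per unit area: q = C ΔT = 4.36×10^8 × 5.792 = 2.53×10^9 J/m².
Total heat: Q = q × A = 2.53×10^9 × (383.9 × 10⁶ m²) = 9.70×10^17 J.

9.70×10^17 J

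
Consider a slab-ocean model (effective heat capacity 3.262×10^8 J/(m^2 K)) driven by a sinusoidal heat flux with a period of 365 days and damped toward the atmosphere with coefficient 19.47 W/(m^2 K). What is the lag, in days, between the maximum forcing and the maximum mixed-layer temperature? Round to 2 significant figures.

74 days

Areal heat capacity C = 3.262×10^8 J/(m^2 K) (given).
ω = 2π / 3.15×10^7 s = 1.99×10^-7 s⁻¹.
Phase lag φ = arctan(Cω/λ) = arctan(65.0/19.47) = 1.28 rad.
Time lag = φ / ω = 1.28 / 1.99×10^-7 = 6.42×10^6 s = 74.3 days.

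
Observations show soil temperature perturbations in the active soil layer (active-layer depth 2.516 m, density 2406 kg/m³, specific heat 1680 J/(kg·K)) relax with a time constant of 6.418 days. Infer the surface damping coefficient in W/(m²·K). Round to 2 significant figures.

18

Areal heat capacity C = ρ c_p D = 2406 × 1680 × 2.516 = 1.02×10^7 J/(m²·K).
τ = 6.418 days = 5.55×10^5 s.
λ = C / τ = 1.02×10^7 / 5.55×10^5 = 18.3 W/(m²·K).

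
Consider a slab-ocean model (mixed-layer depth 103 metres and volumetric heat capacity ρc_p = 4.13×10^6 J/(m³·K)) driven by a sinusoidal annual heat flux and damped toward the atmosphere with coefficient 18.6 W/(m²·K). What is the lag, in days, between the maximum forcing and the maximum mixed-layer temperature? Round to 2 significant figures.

79 days

Areal heat capacity C = ρc_p × D = 4.13×10^6 × 103 = 4.25×10^8 J/(m²·K).
ω = 2π / 3.15×10^7 s = 1.99×10^-7 s⁻¹.
Phase lag φ = arctan(Cω/λ) = arctan(84.8/18.6) = 1.35 rad.
Time lag = φ / ω = 1.35 / 1.99×10^-7 = 6.80×10^6 s = 78.7 days.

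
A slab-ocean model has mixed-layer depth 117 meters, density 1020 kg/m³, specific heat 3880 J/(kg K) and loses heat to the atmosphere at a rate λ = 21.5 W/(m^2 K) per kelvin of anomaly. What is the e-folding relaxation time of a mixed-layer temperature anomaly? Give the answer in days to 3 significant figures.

Areal heat capacity C = ρ c_p D = 1020 × 3880 × 117 = 4.63×10^8 J m⁻² K⁻¹.
Relaxation time τ = C / λ = 4.63×10^8 / 21.5 = 2.15×10^7 s.
In days: 2.15×10^7 s / (86400 s/day) = 249 days.

249 days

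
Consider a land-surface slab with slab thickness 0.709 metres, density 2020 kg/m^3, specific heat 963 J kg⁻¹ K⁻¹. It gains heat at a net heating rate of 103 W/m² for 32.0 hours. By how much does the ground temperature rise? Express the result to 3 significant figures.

8.60 K

Areal heat capacity C = ρ c_p D = 2020 × 963 × 0.709 = 1.38×10^6 J/(m²·K).
Net heat input Q = F Δt = 103 × (32.0 hours × 3600 s/hour) = 1.19×10^7 J/m².
ΔT = Q / C = 1.19×10^7 / 1.38×10^6 = 8.60 K.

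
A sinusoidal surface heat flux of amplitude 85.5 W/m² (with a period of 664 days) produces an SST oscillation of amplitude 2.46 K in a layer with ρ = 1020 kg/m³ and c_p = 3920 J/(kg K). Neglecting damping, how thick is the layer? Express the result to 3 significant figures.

79.4 m

ω = 2π / 5.74×10^7 s = 1.10×10^-7 s⁻¹.
Required C = F₀ / (A ω) = 85.5 / (2.46 × 1.10×10^-7) = 3.17×10^8 J/(m²·K).
D = C / (ρ c_p) = 3.17×10^8 / (1020 × 3920) = 79.4 m.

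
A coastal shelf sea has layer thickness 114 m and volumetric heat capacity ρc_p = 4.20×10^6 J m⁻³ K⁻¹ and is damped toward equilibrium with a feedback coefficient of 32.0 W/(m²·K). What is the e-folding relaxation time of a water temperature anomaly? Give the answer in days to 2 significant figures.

Areal heat capacity C = ρc_p × D = 4.20×10^6 × 114 = 4.79×10^8 J/(m^2 K).
Relaxation time τ = C / λ = 4.79×10^8 / 32.0 = 1.50×10^7 s.
In days: 1.50×10^7 s / (86400 s/day) = 173 days.

170 days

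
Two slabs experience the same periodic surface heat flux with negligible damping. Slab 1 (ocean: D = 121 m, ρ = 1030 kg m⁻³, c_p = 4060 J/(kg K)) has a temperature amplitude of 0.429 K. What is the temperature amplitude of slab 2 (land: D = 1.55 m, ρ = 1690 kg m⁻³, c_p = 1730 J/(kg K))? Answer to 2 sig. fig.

48 K

C_ocean = 5.06×10^8 J/(m²·K); C_land = 4.53×10^6 J/(m²·K).
A ∝ 1/C ⇒ A_land = A_ocean × C_ocean/C_land = 0.429 × 112 = 47.9 K.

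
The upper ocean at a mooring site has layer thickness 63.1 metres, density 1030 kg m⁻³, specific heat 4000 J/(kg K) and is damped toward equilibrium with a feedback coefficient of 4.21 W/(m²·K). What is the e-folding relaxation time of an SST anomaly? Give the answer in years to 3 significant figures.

1.96 years

Areal heat capacity C = ρ c_p D = 1030 × 4000 × 63.1 = 2.60×10^8 J/(m^2 K).
Relaxation time τ = C / λ = 2.60×10^8 / 4.21 = 6.18×10^7 s.
In years: 6.18×10^7 s / (3.156×10^7 s/year) = 1.96 years.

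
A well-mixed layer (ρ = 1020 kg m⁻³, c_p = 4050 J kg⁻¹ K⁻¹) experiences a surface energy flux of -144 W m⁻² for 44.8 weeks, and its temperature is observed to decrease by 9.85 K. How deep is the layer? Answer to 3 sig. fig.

Heat input Q = F Δt = -144 × 2.71×10^7 s = -3.90×10^9 J/m².
Required areal heat capacity C = Q / ΔT = 3.96×10^8 J/(m²·K).
Depth D = C / (ρ c_p) = 3.96×10^8 / (1020 × 4050) = 95.9 m.

95.9 m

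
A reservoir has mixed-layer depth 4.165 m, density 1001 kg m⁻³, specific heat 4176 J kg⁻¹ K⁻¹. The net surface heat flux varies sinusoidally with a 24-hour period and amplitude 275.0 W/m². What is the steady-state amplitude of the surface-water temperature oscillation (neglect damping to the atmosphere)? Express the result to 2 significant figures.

0.22 K

Areal heat capacity C = ρ c_p D = 1001 × 4176 × 4.165 = 1.74×10^7 J/(m^2 K).
Angular frequency ω = 2π / T = 2π / 86400 s = 7.27×10^-5 s⁻¹.
Cω = 1.74×10^7 × 7.27×10^-5 = 1270 W/(m²·K).
Amplitude A = F₀ / (Cω) = 275.0 / 1270 = 0.217 K.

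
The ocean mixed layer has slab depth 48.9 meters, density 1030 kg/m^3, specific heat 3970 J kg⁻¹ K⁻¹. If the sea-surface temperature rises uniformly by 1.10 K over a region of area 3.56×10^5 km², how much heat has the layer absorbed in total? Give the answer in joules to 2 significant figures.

Areal heat capacity C = ρ c_p D = 1030 × 3970 × 48.9 = 2.00×10^8 J m⁻² K⁻¹.
Heat per unit area: q = C ΔT = 2.00×10^8 × 1.10 = 2.20×10^8 J/m².
Total heat: Q = q × A = 2.20×10^8 × (3.56×10^5 × 10⁶ m²) = 7.83×10^19 J.

7.8×10^19 J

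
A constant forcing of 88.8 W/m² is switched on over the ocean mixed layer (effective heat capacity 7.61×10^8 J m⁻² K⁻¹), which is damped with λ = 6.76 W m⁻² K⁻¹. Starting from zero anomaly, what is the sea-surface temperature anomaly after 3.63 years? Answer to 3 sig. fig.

8.39 K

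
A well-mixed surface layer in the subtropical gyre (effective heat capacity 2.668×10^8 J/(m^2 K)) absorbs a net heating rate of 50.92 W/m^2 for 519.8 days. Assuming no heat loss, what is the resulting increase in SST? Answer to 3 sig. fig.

Areal heat capacity C = 2.668×10^8 J/(m^2 K) (given).
Net heat input Q = F Δt = 50.92 × (519.8 days × 86400 s/day) = 2.29×10^9 J/m².
ΔT = Q / C = 2.29×10^9 / 2.67×10^8 = 8.57 K.

8.57 K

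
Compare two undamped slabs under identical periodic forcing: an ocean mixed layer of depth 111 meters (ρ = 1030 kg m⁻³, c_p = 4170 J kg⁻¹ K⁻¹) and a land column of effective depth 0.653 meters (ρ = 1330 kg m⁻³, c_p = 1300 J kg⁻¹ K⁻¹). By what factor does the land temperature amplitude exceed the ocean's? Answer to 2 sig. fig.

420

C_ocean = 1030 × 4170 × 111 = 4.77×10^8 J/(m²·K).
C_land = 1330 × 1300 × 0.653 = 1.13×10^6 J/(m²·K).
Undamped amplitude ∝ 1/C, so A_land/A_ocean = C_ocean/C_land = 422.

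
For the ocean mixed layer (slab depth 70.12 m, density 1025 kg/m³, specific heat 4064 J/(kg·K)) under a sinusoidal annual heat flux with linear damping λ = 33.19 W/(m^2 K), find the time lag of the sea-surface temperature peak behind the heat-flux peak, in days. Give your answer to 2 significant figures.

61 days

Areal heat capacity C = ρ c_p D = 1025 × 4064 × 70.12 = 2.92×10^8 J/(m^2 K).
ω = 2π / 3.15×10^7 s = 1.99×10^-7 s⁻¹.
Phase lag φ = arctan(Cω/λ) = arctan(58.2/33.19) = 1.05 rad.
Time lag = φ / ω = 1.05 / 1.99×10^-7 = 5.28×10^6 s = 61.1 days.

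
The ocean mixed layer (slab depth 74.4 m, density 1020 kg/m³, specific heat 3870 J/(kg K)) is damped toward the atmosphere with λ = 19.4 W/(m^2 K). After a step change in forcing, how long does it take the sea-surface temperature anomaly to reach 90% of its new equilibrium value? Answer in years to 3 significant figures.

1.10 years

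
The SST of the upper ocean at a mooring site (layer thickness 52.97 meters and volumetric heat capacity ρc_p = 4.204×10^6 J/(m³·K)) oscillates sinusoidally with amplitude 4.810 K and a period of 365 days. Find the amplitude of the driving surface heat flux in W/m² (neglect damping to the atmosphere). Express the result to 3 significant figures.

Areal heat capacity C = ρc_p × D = 4.204×10^6 × 52.97 = 2.23×10^8 J m⁻² K⁻¹.
ω = 2π / 3.15×10^7 s = 1.99×10^-7 s⁻¹.
Cω = 2.23×10^8 × 1.99×10^-7 = 44.4 W/(m²·K).
F₀ = A × Cω = 4.810 × 44.4 = 213 W/m².

213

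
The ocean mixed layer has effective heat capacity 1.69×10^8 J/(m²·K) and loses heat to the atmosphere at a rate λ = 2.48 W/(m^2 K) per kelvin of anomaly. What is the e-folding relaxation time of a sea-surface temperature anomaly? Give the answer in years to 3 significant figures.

2.16 years

Areal heat capacity C = 1.69×10^8 J/(m²·K) (given).
Relaxation time τ = C / λ = 1.69×10^8 / 2.48 = 6.81×10^7 s.
In years: 6.81×10^7 s / (3.156×10^7 s/year) = 2.16 years.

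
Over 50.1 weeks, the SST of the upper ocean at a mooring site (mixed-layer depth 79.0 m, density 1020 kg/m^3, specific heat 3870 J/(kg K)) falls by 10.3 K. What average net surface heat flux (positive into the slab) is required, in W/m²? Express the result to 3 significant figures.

-106

Areal heat capacity C = ρ c_p D = 1020 × 3870 × 79.0 = 3.12×10^8 J/(m^2 K).
Required heat per unit area: Q = C ΔT = 3.12×10^8 × -10.3 = -3.21×10^9 J/m².
Flux F = Q / Δt = -3.21×10^9 / 3.03×10^7 s = -106 W/m².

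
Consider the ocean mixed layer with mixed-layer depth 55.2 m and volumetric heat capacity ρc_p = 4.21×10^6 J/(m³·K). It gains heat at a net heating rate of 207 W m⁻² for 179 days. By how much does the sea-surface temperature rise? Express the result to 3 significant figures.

13.8 K

Areal heat capacity C = ρc_p × D = 4.21×10^6 × 55.2 = 2.32×10^8 J/(m^2 K).
Net heat input Q = F Δt = 207 × (179 days × 86400 s/day) = 3.20×10^9 J/m².
ΔT = Q / C = 3.20×10^9 / 2.32×10^8 = 13.8 K.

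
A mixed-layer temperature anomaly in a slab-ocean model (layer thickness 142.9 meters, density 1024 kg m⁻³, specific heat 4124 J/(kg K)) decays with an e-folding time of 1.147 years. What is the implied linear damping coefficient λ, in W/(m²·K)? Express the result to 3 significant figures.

Areal heat capacity C = ρ c_p D = 1024 × 4124 × 142.9 = 6.03×10^8 J/(m²·K).
τ = 1.147 years = 3.62×10^7 s.
λ = C / τ = 6.03×10^8 / 3.62×10^7 = 16.7 W/(m²·K).

16.7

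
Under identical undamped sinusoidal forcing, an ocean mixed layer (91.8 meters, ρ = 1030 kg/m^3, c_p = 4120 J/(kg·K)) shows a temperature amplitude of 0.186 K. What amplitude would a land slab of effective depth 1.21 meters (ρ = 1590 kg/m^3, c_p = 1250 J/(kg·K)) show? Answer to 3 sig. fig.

C_ocean = 3.90×10^8 J/(m²·K); C_land = 2.40×10^6 J/(m²·K).
A ∝ 1/C ⇒ A_land = A_ocean × C_ocean/C_land = 0.186 × 162 = 30.1 K.

30.1 K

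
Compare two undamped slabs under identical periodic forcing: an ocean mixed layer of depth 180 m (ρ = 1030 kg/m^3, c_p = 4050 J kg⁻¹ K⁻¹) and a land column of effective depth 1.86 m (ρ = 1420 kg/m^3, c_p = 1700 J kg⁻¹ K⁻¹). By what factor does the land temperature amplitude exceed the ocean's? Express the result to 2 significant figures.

170

C_ocean = 1030 × 4050 × 180 = 7.51×10^8 J/(m²·K).
C_land = 1420 × 1700 × 1.86 = 4.49×10^6 J/(m²·K).
Undamped amplitude ∝ 1/C, so A_land/A_ocean = C_ocean/C_land = 167.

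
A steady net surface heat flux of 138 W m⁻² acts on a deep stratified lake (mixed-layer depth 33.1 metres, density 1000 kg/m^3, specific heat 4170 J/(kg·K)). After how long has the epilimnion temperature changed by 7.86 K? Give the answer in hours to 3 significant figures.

2180 hours

Areal heat capacity C = ρ c_p D = 1000 × 4170 × 33.1 = 1.38×10^8 J m⁻² K⁻¹.
Time required: Δt = C ΔT / F = 1.38×10^8 × 7.86 / 138 = 7.86×10^6 s.
In hours: 7.86×10^6 s / (3600 s/hour) = 2180 hours.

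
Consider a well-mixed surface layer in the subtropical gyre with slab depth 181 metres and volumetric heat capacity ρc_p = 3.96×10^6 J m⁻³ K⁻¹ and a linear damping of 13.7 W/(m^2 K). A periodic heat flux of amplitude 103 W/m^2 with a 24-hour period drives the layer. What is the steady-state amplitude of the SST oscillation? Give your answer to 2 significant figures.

Areal heat capacity C = ρc_p × D = 3.96×10^6 × 181 = 7.17×10^8 J/(m²·K).
Angular frequency ω = 2π / T = 2π / 86400 s = 7.27×10^-5 s⁻¹.
√((Cω)² + λ²) = √((52100)² + 13.7²) = 52100 W/(m²·K).
Amplitude A = F₀ / √((Cω)²+λ²) = 103 / 52100 = 0.00198 K.

0.0020 K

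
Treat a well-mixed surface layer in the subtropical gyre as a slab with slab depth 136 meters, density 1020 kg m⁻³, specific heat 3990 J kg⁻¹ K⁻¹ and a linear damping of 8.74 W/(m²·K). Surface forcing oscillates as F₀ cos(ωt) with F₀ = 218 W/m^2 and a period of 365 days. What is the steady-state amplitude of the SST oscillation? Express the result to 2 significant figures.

Areal heat capacity C = ρ c_p D = 1020 × 3990 × 136 = 5.53×10^8 J/(m^2 K).
Angular frequency ω = 2π / T = 2π / 3.15×10^7 s = 1.99×10^-7 s⁻¹.
√((Cω)² + λ²) = √((110)² + 8.74²) = 111 W/(m²·K).
Amplitude A = F₀ / √((Cω)²+λ²) = 218 / 111 = 1.97 K.

2.0 K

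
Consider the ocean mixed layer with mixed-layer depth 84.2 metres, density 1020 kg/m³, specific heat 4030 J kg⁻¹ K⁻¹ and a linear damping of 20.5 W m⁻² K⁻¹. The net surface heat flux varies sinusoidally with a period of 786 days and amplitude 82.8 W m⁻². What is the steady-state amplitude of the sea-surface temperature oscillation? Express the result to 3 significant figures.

Areal heat capacity C = ρ c_p D = 1020 × 4030 × 84.2 = 3.46×10^8 J/(m^2 K).
Angular frequency ω = 2π / T = 2π / 6.79×10^7 s = 9.25×10^-8 s⁻¹.
√((Cω)² + λ²) = √((32.0)² + 20.5²) = 38.0 W/(m²·K).
Amplitude A = F₀ / √((Cω)²+λ²) = 82.8 / 38.0 = 2.18 K.

2.18 K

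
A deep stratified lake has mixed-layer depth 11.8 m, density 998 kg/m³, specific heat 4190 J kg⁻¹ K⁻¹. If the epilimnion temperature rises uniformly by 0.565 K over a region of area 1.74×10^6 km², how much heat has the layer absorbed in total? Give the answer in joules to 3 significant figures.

4.85×10^19 J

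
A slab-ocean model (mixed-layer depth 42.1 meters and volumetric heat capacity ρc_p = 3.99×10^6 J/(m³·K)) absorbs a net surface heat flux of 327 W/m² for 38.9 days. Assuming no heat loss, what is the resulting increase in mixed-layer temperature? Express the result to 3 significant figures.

6.54 K

Areal heat capacity C = ρc_p × D = 3.99×10^6 × 42.1 = 1.68×10^8 J/(m²·K).
Net heat input Q = F Δt = 327 × (38.9 days × 86400 s/day) = 1.10×10^9 J/m².
ΔT = Q / C = 1.10×10^9 / 1.68×10^8 = 6.54 K.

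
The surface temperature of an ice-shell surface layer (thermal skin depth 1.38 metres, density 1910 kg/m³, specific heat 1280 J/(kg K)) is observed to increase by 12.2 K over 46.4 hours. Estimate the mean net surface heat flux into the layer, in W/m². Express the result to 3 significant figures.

246

Areal heat capacity C = ρ c_p D = 1910 × 1280 × 1.38 = 3.37×10^6 J/(m²·K).
Required heat per unit area: Q = C ΔT = 3.37×10^6 × 12.2 = 4.12×10^7 J/m².
Flux F = Q / Δt = 4.12×10^7 / 1.67×10^5 s = 246 W/m².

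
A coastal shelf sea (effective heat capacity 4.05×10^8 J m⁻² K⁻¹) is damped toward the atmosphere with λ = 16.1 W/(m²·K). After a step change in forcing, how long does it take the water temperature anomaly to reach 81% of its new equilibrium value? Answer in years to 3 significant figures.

Areal heat capacity C = 4.05×10^8 J m⁻² K⁻¹ (given).
τ = C / λ = 4.05×10^8 / 16.1 = 2.52×10^7 s.
Fraction reached: 1 − e^(−t/τ) = 0.81 ⇒ t = −τ ln(1 − 0.81) = τ × 1.66.
t = 4.18×10^7 s = 1.32 years.

1.32 years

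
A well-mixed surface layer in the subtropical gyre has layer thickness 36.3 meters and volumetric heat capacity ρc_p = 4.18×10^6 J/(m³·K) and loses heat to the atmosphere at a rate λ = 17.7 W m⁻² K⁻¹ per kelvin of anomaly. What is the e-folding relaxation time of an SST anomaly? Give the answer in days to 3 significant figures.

Areal heat capacity C = ρc_p × D = 4.18×10^6 × 36.3 = 1.52×10^8 J/(m²·K).
Relaxation time τ = C / λ = 1.52×10^8 / 17.7 = 8.57×10^6 s.
In days: 8.57×10^6 s / (86400 s/day) = 99.2 days.

99.2 days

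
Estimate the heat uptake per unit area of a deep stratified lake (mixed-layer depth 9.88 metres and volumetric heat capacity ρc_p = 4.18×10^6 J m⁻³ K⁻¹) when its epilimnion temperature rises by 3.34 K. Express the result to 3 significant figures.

Areal heat capacity C = ρc_p × D = 4.18×10^6 × 9.88 = 4.13×10^7 J/(m^2 K).
ΔQ = C ΔT = 4.13×10^7 × 3.34 = 1.38×10^8 J/m².

1.38×10^8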